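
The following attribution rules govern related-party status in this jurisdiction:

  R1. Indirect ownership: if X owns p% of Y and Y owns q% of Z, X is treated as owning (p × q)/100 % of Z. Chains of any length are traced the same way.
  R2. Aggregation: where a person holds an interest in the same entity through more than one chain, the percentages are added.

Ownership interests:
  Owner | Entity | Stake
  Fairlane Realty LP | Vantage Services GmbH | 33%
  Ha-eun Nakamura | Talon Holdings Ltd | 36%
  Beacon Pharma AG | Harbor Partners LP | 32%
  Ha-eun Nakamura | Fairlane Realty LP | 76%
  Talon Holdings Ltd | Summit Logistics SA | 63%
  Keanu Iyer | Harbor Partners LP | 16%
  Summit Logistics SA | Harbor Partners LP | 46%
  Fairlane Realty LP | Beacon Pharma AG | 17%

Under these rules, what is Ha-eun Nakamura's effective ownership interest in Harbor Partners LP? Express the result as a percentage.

14.5672%

Chain via Fairlane Realty LP → Beacon Pharma AG (R1): 76% × 17% × 32% = 4.1344% of Harbor Partners LP.
Chain via Talon Holdings Ltd → Summit Logistics SA (R1): 36% × 63% × 46% = 10.4328% of Harbor Partners LP.
Aggregating (R2): 4.1344% + 10.4328% = 14.5672%.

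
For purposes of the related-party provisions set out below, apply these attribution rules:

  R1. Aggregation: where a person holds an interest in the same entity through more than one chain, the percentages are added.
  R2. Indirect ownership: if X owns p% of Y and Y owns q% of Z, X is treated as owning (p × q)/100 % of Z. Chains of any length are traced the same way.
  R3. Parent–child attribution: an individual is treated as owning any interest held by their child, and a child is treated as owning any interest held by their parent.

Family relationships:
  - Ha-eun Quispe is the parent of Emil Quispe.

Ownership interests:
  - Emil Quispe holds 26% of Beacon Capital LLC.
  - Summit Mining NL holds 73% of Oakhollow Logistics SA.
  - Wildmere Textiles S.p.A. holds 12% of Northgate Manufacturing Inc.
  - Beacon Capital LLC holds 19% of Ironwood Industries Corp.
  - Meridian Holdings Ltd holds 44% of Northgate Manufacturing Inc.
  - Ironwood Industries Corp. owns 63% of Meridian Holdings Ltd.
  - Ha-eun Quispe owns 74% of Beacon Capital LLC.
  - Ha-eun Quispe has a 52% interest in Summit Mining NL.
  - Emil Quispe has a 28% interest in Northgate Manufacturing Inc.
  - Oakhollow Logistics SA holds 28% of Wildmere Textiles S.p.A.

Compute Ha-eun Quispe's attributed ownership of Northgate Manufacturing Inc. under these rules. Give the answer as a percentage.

34.542256%

By parent–child attribution (R3), Ha-eun Quispe is treated as also owning Emil Quispe's interest in Beacon Capital LLC, giving 74% + 26% = 100%.
By parent–child attribution (R3), Ha-eun Quispe is treated as owning Emil Quispe's 28% interest in Northgate Manufacturing Inc.
Chain via Summit Mining NL → Oakhollow Logistics SA → Wildmere Textiles S.p.A. (R2): 52% × 73% × 28% × 12% = 1.275456% of Northgate Manufacturing Inc.
Chain via Beacon Capital LLC → Ironwood Industries Corp. → Meridian Holdings Ltd (R2): 100% × 19% × 63% × 44% = 5.2668% of Northgate Manufacturing Inc.
Direct interest in Northgate Manufacturing Inc: 28%.
Aggregating (R1): 1.275456% + 5.2668% + 28% = 34.542256%.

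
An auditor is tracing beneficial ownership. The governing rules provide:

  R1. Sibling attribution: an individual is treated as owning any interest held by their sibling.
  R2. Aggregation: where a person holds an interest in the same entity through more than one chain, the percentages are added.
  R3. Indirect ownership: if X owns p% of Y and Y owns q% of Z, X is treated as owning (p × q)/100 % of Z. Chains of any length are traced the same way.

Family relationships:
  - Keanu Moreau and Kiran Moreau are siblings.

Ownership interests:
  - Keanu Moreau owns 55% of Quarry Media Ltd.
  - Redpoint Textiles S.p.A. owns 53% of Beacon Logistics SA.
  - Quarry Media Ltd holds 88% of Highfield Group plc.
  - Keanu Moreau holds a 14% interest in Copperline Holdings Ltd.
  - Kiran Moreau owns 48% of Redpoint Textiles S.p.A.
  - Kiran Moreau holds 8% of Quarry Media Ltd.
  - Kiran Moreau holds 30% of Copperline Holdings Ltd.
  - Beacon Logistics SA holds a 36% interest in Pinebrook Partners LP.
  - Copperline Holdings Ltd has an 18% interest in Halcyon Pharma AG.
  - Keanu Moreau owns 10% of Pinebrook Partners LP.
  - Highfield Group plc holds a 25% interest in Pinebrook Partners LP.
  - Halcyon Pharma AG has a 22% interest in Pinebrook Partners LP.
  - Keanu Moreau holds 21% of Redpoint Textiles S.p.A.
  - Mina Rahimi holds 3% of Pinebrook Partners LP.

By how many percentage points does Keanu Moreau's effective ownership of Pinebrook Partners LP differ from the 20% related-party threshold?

18.7676

By sibling attribution (R1), Keanu Moreau is treated as also owning Kiran Moreau's interest in Copperline Holdings Ltd, giving 14% + 30% = 44%.
By sibling attribution (R1), Keanu Moreau is treated as also owning Kiran Moreau's interest in Redpoint Textiles S.p.A, giving 21% + 48% = 69%.
By sibling attribution (R1), Keanu Moreau is treated as also owning Kiran Moreau's interest in Quarry Media Ltd, giving 55% + 8% = 63%.
Chain via Copperline Holdings Ltd → Halcyon Pharma AG (R3): 44% × 18% × 22% = 1.7424% of Pinebrook Partners LP.
Chain via Redpoint Textiles S.p.A. → Beacon Logistics SA (R3): 69% × 53% × 36% = 13.1652% of Pinebrook Partners LP.
Chain via Quarry Media Ltd → Highfield Group plc (R3): 63% × 88% × 25% = 13.86% of Pinebrook Partners LP.
Direct interest in Pinebrook Partners LP: 10%.
Aggregating (R2): 1.7424% + 13.1652% + 13.86% + 10% = 38.7676%.
38.7676% exceeds the 20% threshold by 18.7676 percentage points.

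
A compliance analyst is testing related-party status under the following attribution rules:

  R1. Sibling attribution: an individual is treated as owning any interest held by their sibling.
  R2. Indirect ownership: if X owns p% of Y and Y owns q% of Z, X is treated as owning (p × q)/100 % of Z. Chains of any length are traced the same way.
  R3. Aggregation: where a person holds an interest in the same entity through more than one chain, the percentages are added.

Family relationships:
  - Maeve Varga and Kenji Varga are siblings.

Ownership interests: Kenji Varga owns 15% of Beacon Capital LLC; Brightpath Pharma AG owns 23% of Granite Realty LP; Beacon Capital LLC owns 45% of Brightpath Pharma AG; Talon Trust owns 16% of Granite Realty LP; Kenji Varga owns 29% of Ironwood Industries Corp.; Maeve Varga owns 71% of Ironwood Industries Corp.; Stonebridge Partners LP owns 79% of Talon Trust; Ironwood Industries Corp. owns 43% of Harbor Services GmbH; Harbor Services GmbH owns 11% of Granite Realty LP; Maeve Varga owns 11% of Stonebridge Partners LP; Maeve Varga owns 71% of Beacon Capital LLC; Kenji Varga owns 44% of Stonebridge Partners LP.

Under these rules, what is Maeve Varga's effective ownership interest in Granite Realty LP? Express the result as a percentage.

20.583%

By sibling attribution (R1), Maeve Varga is treated as also owning Kenji Varga's interest in Ironwood Industries Corp, giving 71% + 29% = 100%.
By sibling attribution (R1), Maeve Varga is treated as also owning Kenji Varga's interest in Beacon Capital LLC, giving 71% + 15% = 86%.
By sibling attribution (R1), Maeve Varga is treated as also owning Kenji Varga's interest in Stonebridge Partners LP, giving 11% + 44% = 55%.
Chain via Ironwood Industries Corp. → Harbor Services GmbH (R2): 100% × 43% × 11% = 4.73% of Granite Realty LP.
Chain via Beacon Capital LLC → Brightpath Pharma AG (R2): 86% × 45% × 23% = 8.901% of Granite Realty LP.
Chain via Stonebridge Partners LP → Talon Trust (R2): 55% × 79% × 16% = 6.952% of Granite Realty LP.
Aggregating (R3): 4.73% + 8.901% + 6.952% = 20.583%.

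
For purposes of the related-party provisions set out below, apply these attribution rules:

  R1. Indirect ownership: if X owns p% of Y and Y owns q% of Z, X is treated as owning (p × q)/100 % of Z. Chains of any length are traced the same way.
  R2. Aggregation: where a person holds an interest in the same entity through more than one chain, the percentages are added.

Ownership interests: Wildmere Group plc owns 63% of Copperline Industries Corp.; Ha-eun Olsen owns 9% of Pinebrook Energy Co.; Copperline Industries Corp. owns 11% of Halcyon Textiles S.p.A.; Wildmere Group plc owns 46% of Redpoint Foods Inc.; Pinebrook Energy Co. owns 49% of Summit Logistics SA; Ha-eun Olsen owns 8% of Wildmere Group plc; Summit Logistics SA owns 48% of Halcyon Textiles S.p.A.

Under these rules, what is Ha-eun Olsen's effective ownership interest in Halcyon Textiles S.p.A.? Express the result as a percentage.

2.6712%

Chain via Pinebrook Energy Co. → Summit Logistics SA (R1): 9% × 49% × 48% = 2.1168% of Halcyon Textiles S.p.A.
Chain via Wildmere Group plc → Copperline Industries Corp. (R1): 8% × 63% × 11% = 0.5544% of Halcyon Textiles S.p.A.
Aggregating (R2): 2.1168% + 0.5544% = 2.6712%.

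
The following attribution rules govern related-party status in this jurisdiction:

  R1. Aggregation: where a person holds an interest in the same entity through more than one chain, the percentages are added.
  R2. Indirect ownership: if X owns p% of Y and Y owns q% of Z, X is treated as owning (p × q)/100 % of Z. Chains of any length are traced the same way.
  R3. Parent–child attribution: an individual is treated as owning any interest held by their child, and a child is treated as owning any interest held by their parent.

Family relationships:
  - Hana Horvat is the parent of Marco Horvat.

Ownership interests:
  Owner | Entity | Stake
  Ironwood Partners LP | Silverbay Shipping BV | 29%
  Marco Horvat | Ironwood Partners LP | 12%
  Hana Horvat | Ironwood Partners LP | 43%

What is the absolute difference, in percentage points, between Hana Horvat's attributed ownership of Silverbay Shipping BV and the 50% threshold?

By parent–child attribution (R3), Hana Horvat is treated as also owning Marco Horvat's interest in Ironwood Partners LP, giving 43% + 12% = 55%.
Chain via Ironwood Partners LP (R2): 55% × 29% = 15.95% of Silverbay Shipping BV.
15.95% falls short of the 50% threshold by 34.05 percentage points.

34.05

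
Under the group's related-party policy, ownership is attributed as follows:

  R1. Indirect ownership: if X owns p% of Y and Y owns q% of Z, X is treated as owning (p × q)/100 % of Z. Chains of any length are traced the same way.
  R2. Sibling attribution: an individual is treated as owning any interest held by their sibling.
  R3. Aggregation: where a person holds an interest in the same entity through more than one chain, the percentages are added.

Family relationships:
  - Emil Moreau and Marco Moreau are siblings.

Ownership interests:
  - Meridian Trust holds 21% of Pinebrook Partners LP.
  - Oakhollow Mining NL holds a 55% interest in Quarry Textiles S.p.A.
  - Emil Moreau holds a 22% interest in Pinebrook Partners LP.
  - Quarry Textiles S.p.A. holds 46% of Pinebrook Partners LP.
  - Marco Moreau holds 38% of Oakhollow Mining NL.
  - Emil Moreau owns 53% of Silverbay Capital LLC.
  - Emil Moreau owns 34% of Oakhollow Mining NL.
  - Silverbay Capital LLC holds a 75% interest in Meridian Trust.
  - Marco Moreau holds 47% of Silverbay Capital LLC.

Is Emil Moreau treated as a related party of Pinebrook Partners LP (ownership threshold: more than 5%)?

Yes

By sibling attribution (R2), Emil Moreau is treated as also owning Marco Moreau's interest in Oakhollow Mining NL, giving 34% + 38% = 72%.
By sibling attribution (R2), Emil Moreau is treated as also owning Marco Moreau's interest in Silverbay Capital LLC, giving 53% + 47% = 100%.
Chain via Oakhollow Mining NL → Quarry Textiles S.p.A. (R1): 72% × 55% × 46% = 18.216% of Pinebrook Partners LP.
Chain via Silverbay Capital LLC → Meridian Trust (R1): 100% × 75% × 21% = 15.75% of Pinebrook Partners LP.
Direct interest in Pinebrook Partners LP: 22%.
Aggregating (R3): 18.216% + 15.75% + 22% = 55.966%.
55.966% exceeds the 5% threshold, so Emil is a related party to Pinebrook Partners LP.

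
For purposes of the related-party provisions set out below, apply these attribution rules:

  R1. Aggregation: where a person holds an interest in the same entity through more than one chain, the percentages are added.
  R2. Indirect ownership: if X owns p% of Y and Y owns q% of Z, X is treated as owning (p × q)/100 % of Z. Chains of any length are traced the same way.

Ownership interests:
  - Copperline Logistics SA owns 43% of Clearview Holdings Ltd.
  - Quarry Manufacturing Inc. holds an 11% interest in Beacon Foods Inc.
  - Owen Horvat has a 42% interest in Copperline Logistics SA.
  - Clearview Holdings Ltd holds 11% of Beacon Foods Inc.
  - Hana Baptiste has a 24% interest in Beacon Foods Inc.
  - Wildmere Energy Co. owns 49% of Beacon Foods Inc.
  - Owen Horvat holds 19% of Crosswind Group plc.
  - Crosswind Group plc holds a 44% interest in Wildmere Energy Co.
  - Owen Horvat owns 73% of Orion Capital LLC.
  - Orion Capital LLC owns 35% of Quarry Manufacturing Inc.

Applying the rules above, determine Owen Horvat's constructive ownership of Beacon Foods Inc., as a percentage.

Chain via Crosswind Group plc → Wildmere Energy Co. (R2): 19% × 44% × 49% = 4.0964% of Beacon Foods Inc.
Chain via Copperline Logistics SA → Clearview Holdings Ltd (R2): 42% × 43% × 11% = 1.9866% of Beacon Foods Inc.
Chain via Orion Capital LLC → Quarry Manufacturing Inc. (R2): 73% × 35% × 11% = 2.8105% of Beacon Foods Inc.
Aggregating (R1): 4.0964% + 1.9866% + 2.8105% = 8.8935%.

8.8935%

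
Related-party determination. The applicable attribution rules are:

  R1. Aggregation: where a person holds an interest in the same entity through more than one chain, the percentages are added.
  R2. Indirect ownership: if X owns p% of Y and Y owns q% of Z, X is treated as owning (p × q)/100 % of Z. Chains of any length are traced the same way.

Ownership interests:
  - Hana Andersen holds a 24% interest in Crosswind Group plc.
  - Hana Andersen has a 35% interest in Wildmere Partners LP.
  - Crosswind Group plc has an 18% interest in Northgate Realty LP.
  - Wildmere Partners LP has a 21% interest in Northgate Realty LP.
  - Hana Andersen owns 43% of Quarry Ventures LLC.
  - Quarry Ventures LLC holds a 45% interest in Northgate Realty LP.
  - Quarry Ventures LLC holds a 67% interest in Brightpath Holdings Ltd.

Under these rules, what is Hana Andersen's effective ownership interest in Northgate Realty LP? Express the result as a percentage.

Chain via Wildmere Partners LP (R2): 35% × 21% = 7.35% of Northgate Realty LP.
Chain via Crosswind Group plc (R2): 24% × 18% = 4.32% of Northgate Realty LP.
Chain via Quarry Ventures LLC (R2): 43% × 45% = 19.35% of Northgate Realty LP.
Aggregating (R1): 7.35% + 4.32% + 19.35% = 31.02%.

31.02%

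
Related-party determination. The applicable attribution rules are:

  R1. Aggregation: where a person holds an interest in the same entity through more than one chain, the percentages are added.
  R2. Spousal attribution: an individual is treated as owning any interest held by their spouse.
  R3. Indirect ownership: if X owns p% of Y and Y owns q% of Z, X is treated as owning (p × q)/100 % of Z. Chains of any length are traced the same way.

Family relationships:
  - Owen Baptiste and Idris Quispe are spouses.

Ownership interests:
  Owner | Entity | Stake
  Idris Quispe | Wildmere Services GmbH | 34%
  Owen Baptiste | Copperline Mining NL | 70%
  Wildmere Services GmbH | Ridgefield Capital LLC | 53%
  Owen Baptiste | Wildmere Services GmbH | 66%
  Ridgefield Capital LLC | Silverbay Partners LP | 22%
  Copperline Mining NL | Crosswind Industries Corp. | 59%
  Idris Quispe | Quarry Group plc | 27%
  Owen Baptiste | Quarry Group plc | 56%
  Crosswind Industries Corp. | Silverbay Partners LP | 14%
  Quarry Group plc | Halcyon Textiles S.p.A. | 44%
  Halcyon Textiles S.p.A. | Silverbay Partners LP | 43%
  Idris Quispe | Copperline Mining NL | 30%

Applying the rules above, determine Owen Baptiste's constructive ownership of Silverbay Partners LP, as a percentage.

By spousal attribution (R2), Owen Baptiste is treated as also owning Idris Quispe's interest in Copperline Mining NL, giving 70% + 30% = 100%.
By spousal attribution (R2), Owen Baptiste is treated as also owning Idris Quispe's interest in Quarry Group plc, giving 56% + 27% = 83%.
By spousal attribution (R2), Owen Baptiste is treated as also owning Idris Quispe's interest in Wildmere Services GmbH, giving 66% + 34% = 100%.
Chain via Copperline Mining NL → Crosswind Industries Corp. (R3): 100% × 59% × 14% = 8.26% of Silverbay Partners LP.
Chain via Quarry Group plc → Halcyon Textiles S.p.A. (R3): 83% × 44% × 43% = 15.7036% of Silverbay Partners LP.
Chain via Wildmere Services GmbH → Ridgefield Capital LLC (R3): 100% × 53% × 22% = 11.66% of Silverbay Partners LP.
Aggregating (R1): 8.26% + 15.7036% + 11.66% = 35.6236%.

35.6236%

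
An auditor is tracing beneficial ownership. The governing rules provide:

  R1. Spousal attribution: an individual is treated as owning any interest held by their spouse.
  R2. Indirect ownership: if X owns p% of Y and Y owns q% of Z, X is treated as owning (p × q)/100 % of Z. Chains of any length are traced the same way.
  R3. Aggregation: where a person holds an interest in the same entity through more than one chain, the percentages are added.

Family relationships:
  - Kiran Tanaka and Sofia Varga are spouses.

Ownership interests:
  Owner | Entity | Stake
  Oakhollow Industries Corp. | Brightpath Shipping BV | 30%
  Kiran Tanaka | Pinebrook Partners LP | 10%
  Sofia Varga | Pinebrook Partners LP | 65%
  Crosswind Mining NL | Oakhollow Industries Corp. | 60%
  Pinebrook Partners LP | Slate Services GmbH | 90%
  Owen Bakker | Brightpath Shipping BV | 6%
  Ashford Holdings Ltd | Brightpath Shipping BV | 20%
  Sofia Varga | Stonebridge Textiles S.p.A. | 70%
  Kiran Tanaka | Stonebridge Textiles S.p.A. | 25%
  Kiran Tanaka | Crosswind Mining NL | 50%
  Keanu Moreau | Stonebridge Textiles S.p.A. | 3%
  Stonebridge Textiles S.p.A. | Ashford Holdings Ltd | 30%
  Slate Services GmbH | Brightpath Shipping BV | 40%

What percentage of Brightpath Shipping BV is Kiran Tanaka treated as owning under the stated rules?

41.7%

By spousal attribution (R1), Kiran Tanaka is treated as also owning Sofia Varga's interest in Stonebridge Textiles S.p.A, giving 25% + 70% = 95%.
By spousal attribution (R1), Kiran Tanaka is treated as also owning Sofia Varga's interest in Pinebrook Partners LP, giving 10% + 65% = 75%.
Chain via Stonebridge Textiles S.p.A. → Ashford Holdings Ltd (R2): 95% × 30% × 20% = 5.7% of Brightpath Shipping BV.
Chain via Pinebrook Partners LP → Slate Services GmbH (R2): 75% × 90% × 40% = 27% of Brightpath Shipping BV.
Chain via Crosswind Mining NL → Oakhollow Industries Corp. (R2): 50% × 60% × 30% = 9% of Brightpath Shipping BV.
Aggregating (R3): 5.7% + 27% + 9% = 41.7%.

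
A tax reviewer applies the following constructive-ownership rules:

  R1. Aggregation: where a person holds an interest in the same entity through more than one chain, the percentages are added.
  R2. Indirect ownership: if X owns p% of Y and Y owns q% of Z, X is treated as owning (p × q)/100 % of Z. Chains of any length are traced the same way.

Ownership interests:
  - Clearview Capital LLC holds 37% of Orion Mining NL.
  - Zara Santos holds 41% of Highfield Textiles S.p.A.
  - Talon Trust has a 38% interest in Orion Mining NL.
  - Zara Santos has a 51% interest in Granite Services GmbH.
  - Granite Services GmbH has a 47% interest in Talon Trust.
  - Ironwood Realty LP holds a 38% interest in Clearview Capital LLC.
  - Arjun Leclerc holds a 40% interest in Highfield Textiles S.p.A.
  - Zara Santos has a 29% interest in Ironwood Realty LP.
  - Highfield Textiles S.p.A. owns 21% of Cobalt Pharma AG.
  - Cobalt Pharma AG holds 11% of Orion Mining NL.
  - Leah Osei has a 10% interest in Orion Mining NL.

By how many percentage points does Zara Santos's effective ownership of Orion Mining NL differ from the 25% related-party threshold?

Chain via Ironwood Realty LP → Clearview Capital LLC (R2): 29% × 38% × 37% = 4.0774% of Orion Mining NL.
Chain via Granite Services GmbH → Talon Trust (R2): 51% × 47% × 38% = 9.1086% of Orion Mining NL.
Chain via Highfield Textiles S.p.A. → Cobalt Pharma AG (R2): 41% × 21% × 11% = 0.9471% of Orion Mining NL.
Aggregating (R1): 4.0774% + 9.1086% + 0.9471% = 14.1331%.
14.1331% falls short of the 25% threshold by 10.8669 percentage points.

10.8669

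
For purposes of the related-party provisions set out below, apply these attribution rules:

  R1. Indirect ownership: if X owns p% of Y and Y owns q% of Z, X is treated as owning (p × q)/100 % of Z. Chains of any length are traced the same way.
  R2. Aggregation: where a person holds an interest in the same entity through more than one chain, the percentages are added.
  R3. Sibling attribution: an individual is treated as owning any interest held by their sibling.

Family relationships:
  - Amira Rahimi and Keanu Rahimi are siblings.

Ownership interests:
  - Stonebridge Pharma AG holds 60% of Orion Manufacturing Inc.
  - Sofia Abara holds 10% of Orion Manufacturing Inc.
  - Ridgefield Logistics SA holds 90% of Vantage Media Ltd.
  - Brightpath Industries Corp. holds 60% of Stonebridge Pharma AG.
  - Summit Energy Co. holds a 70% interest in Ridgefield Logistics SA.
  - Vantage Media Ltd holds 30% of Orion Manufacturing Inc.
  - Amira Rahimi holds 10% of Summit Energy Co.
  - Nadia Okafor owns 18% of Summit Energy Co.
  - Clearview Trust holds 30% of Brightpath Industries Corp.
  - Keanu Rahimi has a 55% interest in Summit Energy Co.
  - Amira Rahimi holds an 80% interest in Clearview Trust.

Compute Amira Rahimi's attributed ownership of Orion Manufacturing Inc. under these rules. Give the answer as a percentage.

By sibling attribution (R3), Amira Rahimi is treated as also owning Keanu Rahimi's interest in Summit Energy Co, giving 10% + 55% = 65%.
Chain via Clearview Trust → Brightpath Industries Corp. → Stonebridge Pharma AG (R1): 80% × 30% × 60% × 60% = 8.64% of Orion Manufacturing Inc.
Chain via Summit Energy Co. → Ridgefield Logistics SA → Vantage Media Ltd (R1): 65% × 70% × 90% × 30% = 12.285% of Orion Manufacturing Inc.
Aggregating (R2): 8.64% + 12.285% = 20.925%.

20.925%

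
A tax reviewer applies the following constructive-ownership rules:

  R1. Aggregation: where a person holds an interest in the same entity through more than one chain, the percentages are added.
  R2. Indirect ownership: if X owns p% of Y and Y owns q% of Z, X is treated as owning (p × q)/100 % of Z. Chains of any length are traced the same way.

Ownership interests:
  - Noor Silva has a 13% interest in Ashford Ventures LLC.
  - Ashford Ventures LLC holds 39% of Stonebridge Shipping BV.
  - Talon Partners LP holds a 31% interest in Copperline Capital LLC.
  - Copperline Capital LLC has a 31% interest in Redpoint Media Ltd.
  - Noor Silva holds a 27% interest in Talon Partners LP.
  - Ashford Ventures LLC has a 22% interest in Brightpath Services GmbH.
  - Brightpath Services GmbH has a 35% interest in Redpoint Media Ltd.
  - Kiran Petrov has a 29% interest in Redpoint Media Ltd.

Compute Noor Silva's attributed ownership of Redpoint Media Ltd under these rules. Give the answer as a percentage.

3.5957%

Chain via Ashford Ventures LLC → Brightpath Services GmbH (R2): 13% × 22% × 35% = 1.001% of Redpoint Media Ltd.
Chain via Talon Partners LP → Copperline Capital LLC (R2): 27% × 31% × 31% = 2.5947% of Redpoint Media Ltd.
Aggregating (R1): 1.001% + 2.5947% = 3.5957%.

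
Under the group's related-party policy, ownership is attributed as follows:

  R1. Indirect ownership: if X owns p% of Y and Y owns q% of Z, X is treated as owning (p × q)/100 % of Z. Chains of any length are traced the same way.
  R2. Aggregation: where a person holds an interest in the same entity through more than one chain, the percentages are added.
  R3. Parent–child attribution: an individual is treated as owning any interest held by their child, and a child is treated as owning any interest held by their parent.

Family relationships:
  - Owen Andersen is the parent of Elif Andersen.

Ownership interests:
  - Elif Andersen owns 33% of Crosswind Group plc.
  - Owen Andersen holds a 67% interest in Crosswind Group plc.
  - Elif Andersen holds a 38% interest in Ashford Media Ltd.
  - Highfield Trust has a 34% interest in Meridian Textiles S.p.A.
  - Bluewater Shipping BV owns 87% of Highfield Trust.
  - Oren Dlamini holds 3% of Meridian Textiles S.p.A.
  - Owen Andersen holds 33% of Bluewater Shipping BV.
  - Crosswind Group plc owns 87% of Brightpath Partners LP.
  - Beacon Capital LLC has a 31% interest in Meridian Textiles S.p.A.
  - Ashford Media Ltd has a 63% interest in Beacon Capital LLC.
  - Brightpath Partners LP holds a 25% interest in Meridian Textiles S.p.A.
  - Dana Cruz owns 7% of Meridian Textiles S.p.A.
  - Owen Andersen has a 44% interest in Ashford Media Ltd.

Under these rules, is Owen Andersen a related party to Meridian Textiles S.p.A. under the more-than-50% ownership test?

By parent–child attribution (R3), Owen Andersen is treated as also owning Elif Andersen's interest in Ashford Media Ltd, giving 44% + 38% = 82%.
By parent–child attribution (R3), Owen Andersen is treated as also owning Elif Andersen's interest in Crosswind Group plc, giving 67% + 33% = 100%.
Chain via Ashford Media Ltd → Beacon Capital LLC (R1): 82% × 63% × 31% = 16.0146% of Meridian Textiles S.p.A.
Chain via Crosswind Group plc → Brightpath Partners LP (R1): 100% × 87% × 25% = 21.75% of Meridian Textiles S.p.A.
Chain via Bluewater Shipping BV → Highfield Trust (R1): 33% × 87% × 34% = 9.7614% of Meridian Textiles S.p.A.
Aggregating (R2): 16.0146% + 21.75% + 9.7614% = 47.526%.
47.526% does not exceed the 50% threshold, so Owen is not a related party to Meridian Textiles S.p.A.

No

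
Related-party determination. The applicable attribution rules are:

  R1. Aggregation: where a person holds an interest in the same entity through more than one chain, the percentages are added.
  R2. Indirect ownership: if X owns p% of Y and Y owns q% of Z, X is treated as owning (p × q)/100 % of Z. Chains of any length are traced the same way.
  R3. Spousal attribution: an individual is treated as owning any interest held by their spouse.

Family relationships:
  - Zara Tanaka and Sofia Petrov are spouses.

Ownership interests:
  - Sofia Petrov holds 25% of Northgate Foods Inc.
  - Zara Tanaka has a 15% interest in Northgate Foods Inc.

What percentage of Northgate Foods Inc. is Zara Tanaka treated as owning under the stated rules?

40%

By spousal attribution (R3), Zara Tanaka is treated as also owning Sofia Petrov's interest in Northgate Foods Inc, giving 15% + 25% = 40%.
Direct interest in Northgate Foods Inc: 40%.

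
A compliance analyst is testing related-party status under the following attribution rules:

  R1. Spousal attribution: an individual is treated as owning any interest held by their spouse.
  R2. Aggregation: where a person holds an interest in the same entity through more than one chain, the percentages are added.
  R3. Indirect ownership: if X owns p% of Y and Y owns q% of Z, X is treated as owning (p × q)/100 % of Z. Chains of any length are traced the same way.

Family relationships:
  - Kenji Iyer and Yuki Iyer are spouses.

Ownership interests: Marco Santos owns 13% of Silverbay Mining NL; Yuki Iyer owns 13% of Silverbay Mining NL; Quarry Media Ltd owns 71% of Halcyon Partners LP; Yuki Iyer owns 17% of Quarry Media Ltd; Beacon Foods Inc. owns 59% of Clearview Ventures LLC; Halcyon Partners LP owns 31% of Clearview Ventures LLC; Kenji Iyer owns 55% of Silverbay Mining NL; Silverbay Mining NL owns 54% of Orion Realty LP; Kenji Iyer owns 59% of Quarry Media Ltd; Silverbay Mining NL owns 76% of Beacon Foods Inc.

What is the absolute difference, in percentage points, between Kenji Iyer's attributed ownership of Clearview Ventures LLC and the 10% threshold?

37.2188

By spousal attribution (R1), Kenji Iyer is treated as also owning Yuki Iyer's interest in Silverbay Mining NL, giving 55% + 13% = 68%.
By spousal attribution (R1), Kenji Iyer is treated as also owning Yuki Iyer's interest in Quarry Media Ltd, giving 59% + 17% = 76%.
Chain via Silverbay Mining NL → Beacon Foods Inc. (R3): 68% × 76% × 59% = 30.4912% of Clearview Ventures LLC.
Chain via Quarry Media Ltd → Halcyon Partners LP (R3): 76% × 71% × 31% = 16.7276% of Clearview Ventures LLC.
Aggregating (R2): 30.4912% + 16.7276% = 47.2188%.
47.2188% exceeds the 10% threshold by 37.2188 percentage points.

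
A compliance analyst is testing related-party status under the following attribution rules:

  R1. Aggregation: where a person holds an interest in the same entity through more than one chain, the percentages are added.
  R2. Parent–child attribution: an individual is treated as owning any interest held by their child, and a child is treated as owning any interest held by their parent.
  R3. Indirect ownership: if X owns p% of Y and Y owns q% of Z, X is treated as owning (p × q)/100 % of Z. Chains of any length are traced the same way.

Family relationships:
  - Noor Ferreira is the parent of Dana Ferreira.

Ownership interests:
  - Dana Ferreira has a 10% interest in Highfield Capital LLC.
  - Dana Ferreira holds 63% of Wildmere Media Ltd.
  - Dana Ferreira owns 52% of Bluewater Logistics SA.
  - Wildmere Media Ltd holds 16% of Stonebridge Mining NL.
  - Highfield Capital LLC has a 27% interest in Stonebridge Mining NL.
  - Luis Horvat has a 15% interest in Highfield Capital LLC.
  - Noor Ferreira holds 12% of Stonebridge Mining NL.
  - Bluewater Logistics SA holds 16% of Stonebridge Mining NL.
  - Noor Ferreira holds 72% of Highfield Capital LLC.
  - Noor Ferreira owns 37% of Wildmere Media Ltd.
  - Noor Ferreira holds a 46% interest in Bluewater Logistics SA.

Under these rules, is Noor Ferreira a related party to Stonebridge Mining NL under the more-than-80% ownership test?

No

By parent–child attribution (R2), Noor Ferreira is treated as also owning Dana Ferreira's interest in Highfield Capital LLC, giving 72% + 10% = 82%.
By parent–child attribution (R2), Noor Ferreira is treated as also owning Dana Ferreira's interest in Wildmere Media Ltd, giving 37% + 63% = 100%.
By parent–child attribution (R2), Noor Ferreira is treated as also owning Dana Ferreira's interest in Bluewater Logistics SA, giving 46% + 52% = 98%.
Chain via Highfield Capital LLC (R3): 82% × 27% = 22.14% of Stonebridge Mining NL.
Chain via Wildmere Media Ltd (R3): 100% × 16% = 16% of Stonebridge Mining NL.
Chain via Bluewater Logistics SA (R3): 98% × 16% = 15.68% of Stonebridge Mining NL.
Direct interest in Stonebridge Mining NL: 12%.
Aggregating (R1): 22.14% + 16% + 15.68% + 12% = 65.82%.
65.82% does not exceed the 80% threshold, so Noor is not a related party to Stonebridge Mining NL.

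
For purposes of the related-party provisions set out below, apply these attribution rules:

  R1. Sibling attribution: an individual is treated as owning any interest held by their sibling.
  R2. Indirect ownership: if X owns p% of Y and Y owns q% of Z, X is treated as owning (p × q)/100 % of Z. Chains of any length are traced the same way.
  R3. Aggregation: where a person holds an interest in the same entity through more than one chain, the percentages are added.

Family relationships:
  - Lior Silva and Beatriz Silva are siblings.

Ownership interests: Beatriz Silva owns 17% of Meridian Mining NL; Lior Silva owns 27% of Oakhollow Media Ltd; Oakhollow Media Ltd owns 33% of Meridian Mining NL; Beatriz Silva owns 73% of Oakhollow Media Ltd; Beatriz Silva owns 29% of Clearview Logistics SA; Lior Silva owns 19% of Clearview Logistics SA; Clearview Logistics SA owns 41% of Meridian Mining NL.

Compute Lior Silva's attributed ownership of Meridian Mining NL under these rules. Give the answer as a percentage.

69.68%

By sibling attribution (R1), Lior Silva is treated as also owning Beatriz Silva's interest in Clearview Logistics SA, giving 19% + 29% = 48%.
By sibling attribution (R1), Lior Silva is treated as also owning Beatriz Silva's interest in Oakhollow Media Ltd, giving 27% + 73% = 100%.
By sibling attribution (R1), Lior Silva is treated as owning Beatriz Silva's 17% interest in Meridian Mining NL.
Chain via Clearview Logistics SA (R2): 48% × 41% = 19.68% of Meridian Mining NL.
Chain via Oakhollow Media Ltd (R2): 100% × 33% = 33% of Meridian Mining NL.
Direct interest in Meridian Mining NL: 17%.
Aggregating (R3): 19.68% + 33% + 17% = 69.68%.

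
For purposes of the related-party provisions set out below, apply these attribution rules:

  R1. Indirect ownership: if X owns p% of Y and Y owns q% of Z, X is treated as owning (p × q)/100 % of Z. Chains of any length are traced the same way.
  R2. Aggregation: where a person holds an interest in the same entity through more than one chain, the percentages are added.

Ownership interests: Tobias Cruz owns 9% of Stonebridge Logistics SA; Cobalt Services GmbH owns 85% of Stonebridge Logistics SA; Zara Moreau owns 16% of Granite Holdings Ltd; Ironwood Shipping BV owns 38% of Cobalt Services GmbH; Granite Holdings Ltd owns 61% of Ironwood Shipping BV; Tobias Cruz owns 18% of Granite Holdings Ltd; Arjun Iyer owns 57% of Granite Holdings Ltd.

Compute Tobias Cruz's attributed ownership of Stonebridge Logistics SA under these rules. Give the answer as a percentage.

Chain via Granite Holdings Ltd → Ironwood Shipping BV → Cobalt Services GmbH (R1): 18% × 61% × 38% × 85% = 3.54654% of Stonebridge Logistics SA.
Direct interest in Stonebridge Logistics SA: 9%.
Aggregating (R2): 3.54654% + 9% = 12.54654%.

12.54654%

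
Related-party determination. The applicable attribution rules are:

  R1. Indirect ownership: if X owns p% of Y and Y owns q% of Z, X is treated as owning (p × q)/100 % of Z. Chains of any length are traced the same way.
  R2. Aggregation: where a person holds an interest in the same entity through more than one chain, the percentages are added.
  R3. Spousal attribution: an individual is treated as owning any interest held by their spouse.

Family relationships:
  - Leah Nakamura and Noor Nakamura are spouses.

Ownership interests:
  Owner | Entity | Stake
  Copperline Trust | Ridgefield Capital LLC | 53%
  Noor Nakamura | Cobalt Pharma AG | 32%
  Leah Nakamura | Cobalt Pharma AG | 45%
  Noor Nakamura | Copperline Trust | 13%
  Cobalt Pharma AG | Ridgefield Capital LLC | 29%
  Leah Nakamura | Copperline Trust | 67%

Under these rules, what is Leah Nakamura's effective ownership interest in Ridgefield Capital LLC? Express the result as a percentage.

64.73%

By spousal attribution (R3), Leah Nakamura is treated as also owning Noor Nakamura's interest in Cobalt Pharma AG, giving 45% + 32% = 77%.
By spousal attribution (R3), Leah Nakamura is treated as also owning Noor Nakamura's interest in Copperline Trust, giving 67% + 13% = 80%.
Chain via Cobalt Pharma AG (R1): 77% × 29% = 22.33% of Ridgefield Capital LLC.
Chain via Copperline Trust (R1): 80% × 53% = 42.4% of Ridgefield Capital LLC.
Aggregating (R2): 22.33% + 42.4% = 64.73%.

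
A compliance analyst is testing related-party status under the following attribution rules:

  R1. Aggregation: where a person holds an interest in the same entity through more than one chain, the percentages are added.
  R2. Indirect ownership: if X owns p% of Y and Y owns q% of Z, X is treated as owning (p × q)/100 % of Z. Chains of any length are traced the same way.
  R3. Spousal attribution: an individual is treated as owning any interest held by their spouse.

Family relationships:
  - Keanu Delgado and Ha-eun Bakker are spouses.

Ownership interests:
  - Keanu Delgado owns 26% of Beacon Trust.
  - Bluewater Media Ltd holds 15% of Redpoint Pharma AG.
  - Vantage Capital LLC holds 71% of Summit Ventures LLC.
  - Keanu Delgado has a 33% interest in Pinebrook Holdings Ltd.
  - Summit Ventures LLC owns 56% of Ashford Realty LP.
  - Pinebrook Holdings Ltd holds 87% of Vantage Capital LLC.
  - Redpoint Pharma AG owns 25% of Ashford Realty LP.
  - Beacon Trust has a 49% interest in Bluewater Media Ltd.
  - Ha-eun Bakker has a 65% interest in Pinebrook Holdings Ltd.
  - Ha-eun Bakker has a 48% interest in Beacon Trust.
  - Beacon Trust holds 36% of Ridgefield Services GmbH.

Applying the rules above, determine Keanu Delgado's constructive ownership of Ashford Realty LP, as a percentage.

By spousal attribution (R3), Keanu Delgado is treated as also owning Ha-eun Bakker's interest in Pinebrook Holdings Ltd, giving 33% + 65% = 98%.
By spousal attribution (R3), Keanu Delgado is treated as also owning Ha-eun Bakker's interest in Beacon Trust, giving 26% + 48% = 74%.
Chain via Pinebrook Holdings Ltd → Vantage Capital LLC → Summit Ventures LLC (R2): 98% × 87% × 71% × 56% = 33.899376% of Ashford Realty LP.
Chain via Beacon Trust → Bluewater Media Ltd → Redpoint Pharma AG (R2): 74% × 49% × 15% × 25% = 1.35975% of Ashford Realty LP.
Aggregating (R1): 33.899376% + 1.35975% = 35.259126%.

35.259126%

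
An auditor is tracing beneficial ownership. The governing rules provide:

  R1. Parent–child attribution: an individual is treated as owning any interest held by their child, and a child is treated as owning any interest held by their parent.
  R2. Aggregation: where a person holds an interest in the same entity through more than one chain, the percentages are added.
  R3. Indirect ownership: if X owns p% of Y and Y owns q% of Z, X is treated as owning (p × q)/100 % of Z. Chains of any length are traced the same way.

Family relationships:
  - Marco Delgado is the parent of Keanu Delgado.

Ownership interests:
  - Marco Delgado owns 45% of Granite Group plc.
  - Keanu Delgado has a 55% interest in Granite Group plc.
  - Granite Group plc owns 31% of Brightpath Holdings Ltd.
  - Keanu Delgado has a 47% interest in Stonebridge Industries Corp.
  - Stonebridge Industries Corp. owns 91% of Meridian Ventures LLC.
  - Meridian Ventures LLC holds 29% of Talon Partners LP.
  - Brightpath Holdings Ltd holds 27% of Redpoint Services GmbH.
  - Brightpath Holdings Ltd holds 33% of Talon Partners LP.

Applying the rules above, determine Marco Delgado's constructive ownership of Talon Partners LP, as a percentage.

By parent–child attribution (R1), Marco Delgado is treated as also owning Keanu Delgado's interest in Granite Group plc, giving 45% + 55% = 100%.
By parent–child attribution (R1), Marco Delgado is treated as owning Keanu Delgado's 47% interest in Stonebridge Industries Corp.
Chain via Granite Group plc → Brightpath Holdings Ltd (R3): 100% × 31% × 33% = 10.23% of Talon Partners LP.
Chain via Stonebridge Industries Corp. → Meridian Ventures LLC (R3): 47% × 91% × 29% = 12.4033% of Talon Partners LP.
Aggregating (R2): 10.23% + 12.4033% = 22.6333%.

22.6333%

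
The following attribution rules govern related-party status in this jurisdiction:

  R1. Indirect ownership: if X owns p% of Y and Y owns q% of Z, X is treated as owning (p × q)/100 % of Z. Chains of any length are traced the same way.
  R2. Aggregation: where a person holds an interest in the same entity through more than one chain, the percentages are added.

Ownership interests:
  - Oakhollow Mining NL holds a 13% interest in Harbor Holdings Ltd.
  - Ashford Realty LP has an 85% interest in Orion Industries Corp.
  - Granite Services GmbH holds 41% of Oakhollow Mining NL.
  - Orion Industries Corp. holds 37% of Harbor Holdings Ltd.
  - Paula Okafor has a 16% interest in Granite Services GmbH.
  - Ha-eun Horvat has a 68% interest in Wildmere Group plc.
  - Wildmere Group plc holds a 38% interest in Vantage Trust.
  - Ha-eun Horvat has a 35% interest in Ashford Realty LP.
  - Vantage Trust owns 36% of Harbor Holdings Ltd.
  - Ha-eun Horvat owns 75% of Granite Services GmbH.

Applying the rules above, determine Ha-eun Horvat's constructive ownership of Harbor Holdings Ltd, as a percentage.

24.3074%

Chain via Wildmere Group plc → Vantage Trust (R1): 68% × 38% × 36% = 9.3024% of Harbor Holdings Ltd.
Chain via Ashford Realty LP → Orion Industries Corp. (R1): 35% × 85% × 37% = 11.0075% of Harbor Holdings Ltd.
Chain via Granite Services GmbH → Oakhollow Mining NL (R1): 75% × 41% × 13% = 3.9975% of Harbor Holdings Ltd.
Aggregating (R2): 9.3024% + 11.0075% + 3.9975% = 24.3074%.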